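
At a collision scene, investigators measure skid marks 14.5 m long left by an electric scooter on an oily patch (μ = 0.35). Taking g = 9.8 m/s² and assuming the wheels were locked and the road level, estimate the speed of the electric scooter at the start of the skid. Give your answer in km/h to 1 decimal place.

Initial speed ≈ 35.9 km/h

Deceleration a = μg = 0.35 × 9.8 = 3.430 m/s².
v = √(2a·d) = √(2 × 3.430 × 14.5) = √99.470 = 9.9735 m/s.
= 9.9735 × 3.6 = 35.905 km/h.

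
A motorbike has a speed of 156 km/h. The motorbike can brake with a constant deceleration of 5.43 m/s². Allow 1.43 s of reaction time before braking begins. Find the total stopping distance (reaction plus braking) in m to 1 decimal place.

156 km/h ÷ 3.6 = 43.3333 m/s.
Reaction distance = v·t_r = 43.3333 × 1.43 = 61.967 m.
Braking distance = v²/(2a) = 43.3333² / (2 × 5.430) = 1877.775 / 10.860 = 172.907 m.
Total = 61.967 + 172.907 = 234.874 m.

Total stopping distance ≈ 234.9 m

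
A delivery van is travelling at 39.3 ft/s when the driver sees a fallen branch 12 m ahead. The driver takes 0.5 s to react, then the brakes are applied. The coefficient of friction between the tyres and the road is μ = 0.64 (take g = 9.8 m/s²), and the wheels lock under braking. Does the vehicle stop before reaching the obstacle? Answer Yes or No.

39.3 ft/s × 0.3048 = 11.9786 m/s.
a = μg = 0.64 × 9.8 = 6.272 m/s².
Reaction distance = 11.9786 × 0.5 = 5.989 m.
Braking distance = v²/(2a) = 143.487 / 12.544 = 11.439 m.
Total stopping distance = 5.989 + 11.439 = 17.428 m, vs 12 m available — it cannot stop in time and overshoots by 17.428 − 12 = 5.428 m.

No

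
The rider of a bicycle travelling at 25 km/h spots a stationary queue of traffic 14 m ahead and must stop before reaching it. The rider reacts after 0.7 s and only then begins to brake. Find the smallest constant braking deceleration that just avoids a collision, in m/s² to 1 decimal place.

25 km/h ÷ 3.6 = 6.9444 m/s.
Distance covered during reaction = 6.9444 × 0.7 = 4.861 m.
Distance available for braking: 14 − 4.861 = 9.139 m.
v² = 2a·d ⇒ a = v²/(2d) = 6.9444² / (2 × 9.139) = 48.225 / 18.278 = 2.6384 m/s².

Required deceleration ≈ 2.6 m/s²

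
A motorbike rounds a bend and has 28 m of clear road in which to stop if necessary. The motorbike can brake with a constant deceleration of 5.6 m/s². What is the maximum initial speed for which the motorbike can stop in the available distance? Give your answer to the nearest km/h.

Maximum speed ≈ 64 km/h

v²/(2a) = d ⇒ v = √(2 × 5.600 × 28) = √313.60 = 17.7088 m/s.
17.7088 m/s × 3.6 = 63.752 km/h.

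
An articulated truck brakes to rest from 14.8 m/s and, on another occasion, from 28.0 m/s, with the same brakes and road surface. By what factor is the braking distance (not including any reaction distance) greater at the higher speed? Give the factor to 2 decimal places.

Braking distance d = v²/(2a), so with a fixed, d ∝ v².
Factor = (28.0/14.8)² = 1.8919² = 3.5793.

Factor ≈ 3.58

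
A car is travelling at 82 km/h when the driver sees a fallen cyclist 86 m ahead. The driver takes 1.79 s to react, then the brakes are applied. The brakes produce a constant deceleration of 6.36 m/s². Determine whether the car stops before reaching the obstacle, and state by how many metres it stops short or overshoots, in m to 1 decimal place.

Yes — it stops 4.4 m short of the obstacle

82 km/h ÷ 3.6 = 22.7778 m/s.
Reaction distance = 22.7778 × 1.79 = 40.772 m.
Braking distance = v²/(2a) = 518.828 / 12.720 = 40.788 m.
Total stopping distance = 40.772 + 40.788 = 81.560 m, vs 86 m available — it stops with 86 − 81.560 = 4.440 m to spare.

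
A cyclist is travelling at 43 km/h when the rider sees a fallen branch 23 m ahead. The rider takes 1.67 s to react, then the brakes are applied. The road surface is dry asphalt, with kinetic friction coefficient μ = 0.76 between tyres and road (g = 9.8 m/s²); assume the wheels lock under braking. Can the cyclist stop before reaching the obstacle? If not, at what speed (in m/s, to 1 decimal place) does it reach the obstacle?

43 km/h ÷ 3.6 = 11.9444 m/s.
a = μg = 0.76 × 9.8 = 7.448 m/s².
Reaction distance = 11.9444 × 1.67 = 19.947 m.
Braking distance needed to stop: v²/(2a) = 142.669 / 14.896 = 9.578 m, so total needed = 19.947 + 9.578 = 29.525 m > 23 m — it cannot stop.
Distance remaining when braking begins: 23 − 19.947 = 3.053 m.
v² = v₀² − 2a·d = 142.669 − 2 × 7.448 × 3.053 = 97.192 m²/s².
v = √97.192 = 9.859 m/s.

No — it strikes the obstacle at 9.9 m/s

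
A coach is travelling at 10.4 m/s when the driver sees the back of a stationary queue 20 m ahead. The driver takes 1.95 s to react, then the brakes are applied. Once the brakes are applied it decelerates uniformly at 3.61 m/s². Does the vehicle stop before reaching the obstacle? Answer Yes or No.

Reaction distance = 10.4000 × 1.95 = 20.280 m.
Braking distance = v²/(2a) = 108.160 / 7.220 = 14.981 m.
Total stopping distance = 20.280 + 14.981 = 35.261 m, vs 20 m available — it cannot stop in time and overshoots by 35.261 − 20 = 15.261 m.

No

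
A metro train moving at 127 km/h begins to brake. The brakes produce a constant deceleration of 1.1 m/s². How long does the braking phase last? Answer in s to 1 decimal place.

Braking time ≈ 32.1 s

127 km/h ÷ 3.6 = 35.2778 m/s.
Braking time = v/a = 35.2778 / 1.100 = 32.071 s.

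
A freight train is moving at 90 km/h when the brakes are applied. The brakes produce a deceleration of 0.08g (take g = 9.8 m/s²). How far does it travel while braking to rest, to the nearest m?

90 km/h ÷ 3.6 = 25.0000 m/s.
a = 0.08 × 9.8 = 0.784 m/s².
Braking distance = v²/(2a) = 25.0000² / (2 × 0.784) = 625.000 / 1.568 = 398.597 m.

Braking distance ≈ 399 m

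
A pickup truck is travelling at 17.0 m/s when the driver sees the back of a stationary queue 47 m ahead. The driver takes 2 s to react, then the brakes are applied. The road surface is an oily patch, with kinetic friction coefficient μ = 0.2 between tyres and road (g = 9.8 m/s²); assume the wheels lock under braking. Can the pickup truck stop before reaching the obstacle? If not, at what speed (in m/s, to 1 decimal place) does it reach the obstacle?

a = μg = 0.2 × 9.8 = 1.960 m/s².
Reaction distance = 17.0000 × 2 = 34.000 m.
Braking distance needed to stop: v²/(2a) = 289.000 / 3.920 = 73.724 m, so total needed = 34.000 + 73.724 = 107.724 m > 47 m — it cannot stop.
Distance remaining when braking begins: 47 − 34.000 = 13.000 m.
v² = v₀² − 2a·d = 289.000 − 2 × 1.960 × 13.000 = 238.040 m²/s².
v = √238.040 = 15.429 m/s.

No — it strikes the obstacle at 15.4 m/s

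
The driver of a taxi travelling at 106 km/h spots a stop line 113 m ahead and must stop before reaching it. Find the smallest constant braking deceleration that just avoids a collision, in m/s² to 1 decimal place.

106 km/h ÷ 3.6 = 29.4444 m/s.
v² = 2a·d ⇒ a = v²/(2d) = 29.4444² / (2 × 113.000) = 866.973 / 226.000 = 3.8362 m/s².

Required deceleration ≈ 3.8 m/s²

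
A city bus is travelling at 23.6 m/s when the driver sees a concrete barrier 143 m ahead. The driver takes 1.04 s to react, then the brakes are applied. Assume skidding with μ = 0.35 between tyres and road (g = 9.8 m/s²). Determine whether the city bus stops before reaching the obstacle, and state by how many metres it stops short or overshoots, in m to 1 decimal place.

Yes — it stops 37.3 m short of the obstacle

a = μg = 0.35 × 9.8 = 3.430 m/s².
Reaction distance = 23.6000 × 1.04 = 24.544 m.
Braking distance = v²/(2a) = 556.960 / 6.860 = 81.190 m.
Total stopping distance = 24.544 + 81.190 = 105.734 m, vs 143 m available — it stops with 143 − 105.734 = 37.266 m to spare.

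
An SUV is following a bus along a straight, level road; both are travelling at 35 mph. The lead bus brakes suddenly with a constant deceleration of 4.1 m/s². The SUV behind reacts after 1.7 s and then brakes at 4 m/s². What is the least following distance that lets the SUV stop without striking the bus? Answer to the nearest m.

Minimum gap ≈ 27 m

35 mph × 0.44704 = 15.6464 m/s.
Leader travels v²/(2a_L) = 244.810 / 8.200 = 29.855 m before stopping.
Follower covers v·t_r = 15.6464 × 1.7 = 26.599 m while reacting, then v²/(2a_F) = 244.810 / 8.000 = 30.601 m while braking, for a total of 26.599 + 30.601 = 57.200 m.
Since a_F ≤ a_L and the follower starts braking later, the follower is never slower than the leader, so the closest approach is when both have stopped.
Minimum gap = 57.200 − 29.855 = 27.345 m.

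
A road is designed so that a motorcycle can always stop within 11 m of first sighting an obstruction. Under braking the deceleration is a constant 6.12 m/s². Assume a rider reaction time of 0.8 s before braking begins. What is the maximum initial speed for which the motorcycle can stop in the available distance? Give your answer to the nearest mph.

Maximum speed ≈ 17 mph

Stopping distance: v·t_r + v²/(2a) = 11 with t_r = 0.8 s and a = 6.120 m/s².
So v² + 9.792 v − 134.64 = 0.
Positive root: v = −a·t_r + √((a·t_r)² + 2a·d) = −4.896 + √(23.971 + 134.64) = 7.6981 m/s.
7.6981 m/s ÷ 0.44704 = 17.220 mph.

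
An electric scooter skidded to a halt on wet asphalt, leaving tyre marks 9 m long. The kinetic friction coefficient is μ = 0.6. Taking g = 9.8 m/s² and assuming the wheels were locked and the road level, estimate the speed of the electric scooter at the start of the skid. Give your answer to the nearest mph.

Deceleration a = μg = 0.6 × 9.8 = 5.880 m/s².
v = √(2a·d) = √(2 × 5.880 × 9) = √105.840 = 10.2879 m/s.
= 10.2879 ÷ 0.44704 = 23.013 mph.

Initial speed ≈ 23 mph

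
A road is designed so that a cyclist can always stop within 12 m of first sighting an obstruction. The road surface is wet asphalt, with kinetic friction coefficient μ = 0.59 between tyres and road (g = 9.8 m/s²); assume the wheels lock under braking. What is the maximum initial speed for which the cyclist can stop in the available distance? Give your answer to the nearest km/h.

a = μg = 0.59 × 9.8 = 5.782 m/s².
v²/(2a) = d ⇒ v = √(2 × 5.782 × 12) = √138.77 = 11.7801 m/s.
11.7801 m/s × 3.6 = 42.408 km/h.

Maximum speed ≈ 42 km/h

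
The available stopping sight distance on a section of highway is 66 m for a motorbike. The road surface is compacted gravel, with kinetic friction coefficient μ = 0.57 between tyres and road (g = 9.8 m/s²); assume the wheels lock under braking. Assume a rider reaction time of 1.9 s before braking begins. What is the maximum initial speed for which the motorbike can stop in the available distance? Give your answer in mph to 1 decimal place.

Maximum speed ≈ 41.5 mph

a = μg = 0.57 × 9.8 = 5.586 m/s².
Stopping distance: v·t_r + v²/(2a) = 66 with t_r = 1.9 s and a = 5.586 m/s².
So v² + 21.227 v − 737.35 = 0.
Positive root: v = −a·t_r + √((a·t_r)² + 2a·d) = −10.613 + √(112.636 + 737.35) = 18.5415 m/s.
18.5415 m/s ÷ 0.44704 = 41.476 mph.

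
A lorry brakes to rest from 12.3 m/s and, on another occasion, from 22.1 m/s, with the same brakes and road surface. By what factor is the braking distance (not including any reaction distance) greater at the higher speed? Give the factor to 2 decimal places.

Factor ≈ 3.23

Braking distance d = v²/(2a), so with a fixed, d ∝ v².
Factor = (22.1/12.3)² = 1.7967² = 3.2281.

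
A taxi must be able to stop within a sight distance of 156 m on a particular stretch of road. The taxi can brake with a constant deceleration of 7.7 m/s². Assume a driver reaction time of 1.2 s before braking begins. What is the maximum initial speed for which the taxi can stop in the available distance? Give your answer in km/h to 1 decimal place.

Maximum speed ≈ 146.3 km/h

Stopping distance: v·t_r + v²/(2a) = 156 with t_r = 1.2 s and a = 7.700 m/s².
So v² + 18.480 v − 2402.40 = 0.
Positive root: v = −a·t_r + √((a·t_r)² + 2a·d) = −9.240 + √(85.378 + 2402.40) = 40.6376 m/s.
40.6376 m/s × 3.6 = 146.295 km/h.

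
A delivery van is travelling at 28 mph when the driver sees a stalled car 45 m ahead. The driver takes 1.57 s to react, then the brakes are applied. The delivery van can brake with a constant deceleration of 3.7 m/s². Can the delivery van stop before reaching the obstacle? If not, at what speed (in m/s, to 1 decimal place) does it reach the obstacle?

28 mph × 0.44704 = 12.5171 m/s.
Reaction distance = 12.5171 × 1.57 = 19.652 m.
Braking distance = v²/(2a) = 156.678 / 7.400 = 21.173 m.
Total stopping distance = 19.652 + 21.173 = 40.825 m, vs 45 m available — it stops with 45 − 40.825 = 4.175 m to spare.

Yes — it stops about 4.2 m short of the obstacle, so it never reaches it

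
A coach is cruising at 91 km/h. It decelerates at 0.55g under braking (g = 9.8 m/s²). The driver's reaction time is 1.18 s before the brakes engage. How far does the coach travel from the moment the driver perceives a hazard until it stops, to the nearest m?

Total stopping distance ≈ 89 m

91 km/h ÷ 3.6 = 25.2778 m/s.
a = 0.55 × 9.8 = 5.390 m/s².
Reaction distance = v·t_r = 25.2778 × 1.18 = 29.828 m.
Braking distance = v²/(2a) = 25.2778² / (2 × 5.390) = 638.967 / 10.780 = 59.273 m.
Total = 29.828 + 59.273 = 89.101 m.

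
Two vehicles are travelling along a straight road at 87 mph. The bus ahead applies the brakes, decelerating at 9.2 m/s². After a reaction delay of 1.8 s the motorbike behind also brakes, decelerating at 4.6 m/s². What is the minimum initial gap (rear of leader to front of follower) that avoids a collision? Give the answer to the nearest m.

87 mph × 0.44704 = 38.8925 m/s.
Leader travels v²/(2a_L) = 1512.627 / 18.400 = 82.208 m before stopping.
Follower covers v·t_r = 38.8925 × 1.8 = 70.007 m while reacting, then v²/(2a_F) = 1512.627 / 9.200 = 164.416 m while braking, for a total of 70.007 + 164.416 = 234.423 m.
Since a_F ≤ a_L and the follower starts braking later, the follower is never slower than the leader, so the closest approach is when both have stopped.
Minimum gap = 234.423 − 82.208 = 152.215 m.

Minimum gap ≈ 152 m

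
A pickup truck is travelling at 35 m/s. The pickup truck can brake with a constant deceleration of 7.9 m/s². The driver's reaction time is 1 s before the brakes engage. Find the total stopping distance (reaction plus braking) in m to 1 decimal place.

Total stopping distance ≈ 112.5 m

Reaction distance = v·t_r = 35.0000 × 1 = 35.000 m.
Braking distance = v²/(2a) = 35.0000² / (2 × 7.900) = 1225.000 / 15.800 = 77.532 m.
Total = 35.000 + 77.532 = 112.532 m.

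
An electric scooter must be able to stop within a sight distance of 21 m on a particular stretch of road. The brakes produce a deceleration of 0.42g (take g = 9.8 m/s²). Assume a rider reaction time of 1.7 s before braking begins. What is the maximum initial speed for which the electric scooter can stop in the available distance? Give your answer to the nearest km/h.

a = 0.42 × 9.8 = 4.116 m/s².
Stopping distance: v·t_r + v²/(2a) = 21 with t_r = 1.7 s and a = 4.116 m/s².
So v² + 13.994 v − 172.87 = 0.
Positive root: v = −a·t_r + √((a·t_r)² + 2a·d) = −6.997 + √(48.958 + 172.87) = 7.8969 m/s.
7.8969 m/s × 3.6 = 28.429 km/h.

Maximum speed ≈ 28 km/h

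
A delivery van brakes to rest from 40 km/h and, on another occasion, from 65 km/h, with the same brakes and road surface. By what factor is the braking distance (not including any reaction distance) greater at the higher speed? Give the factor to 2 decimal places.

Braking distance d = v²/(2a), so with a fixed, d ∝ v².
Factor = (65/40)² = 1.6250² = 2.6406.

Factor ≈ 2.64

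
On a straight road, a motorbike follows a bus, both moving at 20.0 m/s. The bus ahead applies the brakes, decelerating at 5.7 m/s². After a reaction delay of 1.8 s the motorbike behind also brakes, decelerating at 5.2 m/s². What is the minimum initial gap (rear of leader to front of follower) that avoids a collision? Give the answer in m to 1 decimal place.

Leader travels v²/(2a_L) = 400.000 / 11.400 = 35.088 m before stopping.
Follower covers v·t_r = 20.0000 × 1.8 = 36.000 m while reacting, then v²/(2a_F) = 400.000 / 10.400 = 38.462 m while braking, for a total of 36.000 + 38.462 = 74.462 m.
Since a_F ≤ a_L and the follower starts braking later, the follower is never slower than the leader, so the closest approach is when both have stopped.
Minimum gap = 74.462 − 35.088 = 39.374 m.

Minimum gap ≈ 39.4 m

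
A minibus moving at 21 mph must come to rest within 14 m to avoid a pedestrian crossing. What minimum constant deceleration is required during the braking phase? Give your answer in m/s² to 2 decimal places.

Required deceleration ≈ 3.15 m/s²

21 mph × 0.44704 = 9.3878 m/s.
v² = 2a·d ⇒ a = v²/(2d) = 9.3878² / (2 × 14.000) = 88.131 / 28.000 = 3.1475 m/s².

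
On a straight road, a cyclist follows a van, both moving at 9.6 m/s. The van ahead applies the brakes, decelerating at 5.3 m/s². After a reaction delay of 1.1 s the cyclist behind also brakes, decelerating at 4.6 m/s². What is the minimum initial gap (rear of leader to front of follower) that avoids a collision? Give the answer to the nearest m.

Minimum gap ≈ 12 m

Leader travels v²/(2a_L) = 92.160 / 10.600 = 8.694 m before stopping.
Follower covers v·t_r = 9.6000 × 1.1 = 10.560 m while reacting, then v²/(2a_F) = 92.160 / 9.200 = 10.017 m while braking, for a total of 10.560 + 10.017 = 20.577 m.
Since a_F ≤ a_L and the follower starts braking later, the follower is never slower than the leader, so the closest approach is when both have stopped.
Minimum gap = 20.577 − 8.694 = 11.883 m.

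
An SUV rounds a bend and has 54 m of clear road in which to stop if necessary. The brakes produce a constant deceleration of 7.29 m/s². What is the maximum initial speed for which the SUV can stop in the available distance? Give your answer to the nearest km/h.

v²/(2a) = d ⇒ v = √(2 × 7.290 × 54) = √787.32 = 28.0592 m/s.
28.0592 m/s × 3.6 = 101.013 km/h.

Maximum speed ≈ 101 km/h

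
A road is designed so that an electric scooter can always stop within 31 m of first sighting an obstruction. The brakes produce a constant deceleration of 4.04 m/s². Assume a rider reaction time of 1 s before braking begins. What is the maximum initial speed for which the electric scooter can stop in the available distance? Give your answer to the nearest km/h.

Stopping distance: v·t_r + v²/(2a) = 31 with t_r = 1 s and a = 4.040 m/s².
So v² + 8.080 v − 250.48 = 0.
Positive root: v = −a·t_r + √((a·t_r)² + 2a·d) = −4.040 + √(16.322 + 250.48) = 12.2941 m/s.
12.2941 m/s × 3.6 = 44.259 km/h.

Maximum speed ≈ 44 km/h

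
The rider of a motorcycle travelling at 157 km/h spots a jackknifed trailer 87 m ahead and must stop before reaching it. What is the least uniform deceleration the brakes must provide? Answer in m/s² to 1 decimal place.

157 km/h ÷ 3.6 = 43.6111 m/s.
v² = 2a·d ⇒ a = v²/(2d) = 43.6111² / (2 × 87.000) = 1901.928 / 174.000 = 10.9306 m/s².

Required deceleration ≈ 10.9 m/s²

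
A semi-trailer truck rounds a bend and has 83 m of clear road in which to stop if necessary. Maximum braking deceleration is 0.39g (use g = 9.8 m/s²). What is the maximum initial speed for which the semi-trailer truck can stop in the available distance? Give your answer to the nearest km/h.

Maximum speed ≈ 91 km/h

a = 0.39 × 9.8 = 3.822 m/s².
v²/(2a) = d ⇒ v = √(2 × 3.822 × 83) = √634.45 = 25.1883 m/s.
25.1883 m/s × 3.6 = 90.678 km/h.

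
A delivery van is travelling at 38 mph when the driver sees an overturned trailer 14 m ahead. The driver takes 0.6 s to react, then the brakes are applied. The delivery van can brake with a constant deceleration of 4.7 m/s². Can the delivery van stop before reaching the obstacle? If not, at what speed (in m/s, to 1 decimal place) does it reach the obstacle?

No — it strikes the obstacle at 15.9 m/s

38 mph × 0.44704 = 16.9875 m/s.
Reaction distance = 16.9875 × 0.6 = 10.193 m.
Braking distance needed to stop: v²/(2a) = 288.575 / 9.400 = 30.699 m, so total needed = 10.193 + 30.699 = 40.892 m > 14 m — it cannot stop.
Distance remaining when braking begins: 14 − 10.193 = 3.807 m.
v² = v₀² − 2a·d = 288.575 − 2 × 4.700 × 3.807 = 252.789 m²/s².
v = √252.789 = 15.899 m/s.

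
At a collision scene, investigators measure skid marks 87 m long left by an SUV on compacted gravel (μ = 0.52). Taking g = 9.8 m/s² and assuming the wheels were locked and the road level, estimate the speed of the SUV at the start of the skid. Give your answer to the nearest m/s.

Initial speed ≈ 30 m/s

Deceleration a = μg = 0.52 × 9.8 = 5.096 m/s².
v = √(2a·d) = √(2 × 5.096 × 87) = √886.704 = 29.7776 m/s.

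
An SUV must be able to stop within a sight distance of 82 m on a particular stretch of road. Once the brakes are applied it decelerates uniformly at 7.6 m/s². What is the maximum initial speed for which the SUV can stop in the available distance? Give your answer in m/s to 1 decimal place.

v²/(2a) = d ⇒ v = √(2 × 7.600 × 82) = √1246.40 = 35.3044 m/s.

Maximum speed ≈ 35.3 m/s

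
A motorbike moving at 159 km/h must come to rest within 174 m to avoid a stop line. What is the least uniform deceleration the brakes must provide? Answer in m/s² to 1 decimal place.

159 km/h ÷ 3.6 = 44.1667 m/s.
v² = 2a·d ⇒ a = v²/(2d) = 44.1667² / (2 × 174.000) = 1950.697 / 348.000 = 5.6055 m/s².

Required deceleration ≈ 5.6 m/s²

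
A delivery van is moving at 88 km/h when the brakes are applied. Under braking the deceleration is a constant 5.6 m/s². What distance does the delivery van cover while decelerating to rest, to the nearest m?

88 km/h ÷ 3.6 = 24.4444 m/s.
Braking distance = v²/(2a) = 24.4444² / (2 × 5.600) = 597.529 / 11.200 = 53.351 m.

Braking distance ≈ 53 m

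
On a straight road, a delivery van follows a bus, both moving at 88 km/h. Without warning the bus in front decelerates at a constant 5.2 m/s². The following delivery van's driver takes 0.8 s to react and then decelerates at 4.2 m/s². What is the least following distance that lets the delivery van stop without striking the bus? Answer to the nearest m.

Minimum gap ≈ 33 m

88 km/h ÷ 3.6 = 24.4444 m/s.
Leader travels v²/(2a_L) = 597.529 / 10.400 = 57.455 m before stopping.
Follower covers v·t_r = 24.4444 × 0.8 = 19.556 m while reacting, then v²/(2a_F) = 597.529 / 8.400 = 71.134 m while braking, for a total of 19.556 + 71.134 = 90.690 m.
Since a_F ≤ a_L and the follower starts braking later, the follower is never slower than the leader, so the closest approach is when both have stopped.
Minimum gap = 90.690 − 57.455 = 33.235 m.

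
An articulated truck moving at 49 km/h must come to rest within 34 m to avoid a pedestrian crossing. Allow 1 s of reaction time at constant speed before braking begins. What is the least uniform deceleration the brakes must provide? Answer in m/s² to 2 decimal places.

49 km/h ÷ 3.6 = 13.6111 m/s.
Distance covered during reaction = 13.6111 × 1 = 13.611 m.
Distance available for braking: 34 − 13.611 = 20.389 m.
v² = 2a·d ⇒ a = v²/(2d) = 13.6111² / (2 × 20.389) = 185.262 / 40.778 = 4.5432 m/s².

Required deceleration ≈ 4.54 m/s²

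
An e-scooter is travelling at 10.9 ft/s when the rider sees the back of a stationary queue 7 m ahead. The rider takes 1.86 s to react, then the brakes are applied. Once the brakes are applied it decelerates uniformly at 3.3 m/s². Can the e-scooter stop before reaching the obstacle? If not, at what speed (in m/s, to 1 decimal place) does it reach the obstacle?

10.9 ft/s × 0.3048 = 3.3223 m/s.
Reaction distance = 3.3223 × 1.86 = 6.179 m.
Braking distance needed to stop: v²/(2a) = 11.038 / 6.600 = 1.672 m, so total needed = 6.179 + 1.672 = 7.851 m > 7 m — it cannot stop.
Distance remaining when braking begins: 7 − 6.179 = 0.821 m.
v² = v₀² − 2a·d = 11.038 − 2 × 3.300 × 0.821 = 5.619 m²/s².
v = √5.619 = 2.370 m/s.

No — it strikes the obstacle at 2.4 m/s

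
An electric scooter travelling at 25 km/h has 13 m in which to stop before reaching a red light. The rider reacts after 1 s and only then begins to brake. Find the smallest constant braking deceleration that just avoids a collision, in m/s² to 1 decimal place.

Required deceleration ≈ 4.0 m/s²

25 km/h ÷ 3.6 = 6.9444 m/s.
Distance covered during reaction = 6.9444 × 1 = 6.944 m.
Distance available for braking: 13 − 6.944 = 6.056 m.
v² = 2a·d ⇒ a = v²/(2d) = 6.9444² / (2 × 6.056) = 48.225 / 12.112 = 3.9816 m/s².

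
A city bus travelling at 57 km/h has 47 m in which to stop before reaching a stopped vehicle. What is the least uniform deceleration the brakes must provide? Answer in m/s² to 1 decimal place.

57 km/h ÷ 3.6 = 15.8333 m/s.
v² = 2a·d ⇒ a = v²/(2d) = 15.8333² / (2 × 47.000) = 250.693 / 94.000 = 2.6669 m/s².

Required deceleration ≈ 2.7 m/s²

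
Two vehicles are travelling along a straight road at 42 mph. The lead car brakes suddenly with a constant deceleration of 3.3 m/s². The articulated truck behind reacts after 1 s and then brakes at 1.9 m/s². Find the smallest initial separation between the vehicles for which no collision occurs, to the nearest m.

42 mph × 0.44704 = 18.7757 m/s.
Leader travels v²/(2a_L) = 352.527 / 6.600 = 53.413 m before stopping.
Follower covers v·t_r = 18.7757 × 1 = 18.776 m while reacting, then v²/(2a_F) = 352.527 / 3.800 = 92.770 m while braking, for a total of 18.776 + 92.770 = 111.546 m.
Since a_F ≤ a_L and the follower starts braking later, the follower is never slower than the leader, so the closest approach is when both have stopped.
Minimum gap = 111.546 − 53.413 = 58.133 m.

Minimum gap ≈ 58 m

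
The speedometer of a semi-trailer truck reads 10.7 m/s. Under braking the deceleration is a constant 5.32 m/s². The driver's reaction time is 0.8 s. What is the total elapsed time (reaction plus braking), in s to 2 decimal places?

Braking time = v/a = 10.7000 / 5.320 = 2.011 s.
Total = 0.8 + 2.011 = 2.811 s.

Total time ≈ 2.81 s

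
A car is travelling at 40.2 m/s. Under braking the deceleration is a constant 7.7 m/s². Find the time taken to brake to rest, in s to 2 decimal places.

Braking time ≈ 5.22 s

Braking time = v/a = 40.2000 / 7.700 = 5.221 s.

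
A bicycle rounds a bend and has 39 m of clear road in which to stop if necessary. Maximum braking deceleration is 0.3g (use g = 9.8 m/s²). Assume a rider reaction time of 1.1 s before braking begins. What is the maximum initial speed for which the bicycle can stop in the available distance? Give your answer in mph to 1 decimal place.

a = 0.3 × 9.8 = 2.940 m/s².
Stopping distance: v·t_r + v²/(2a) = 39 with t_r = 1.1 s and a = 2.940 m/s².
So v² + 6.468 v − 229.32 = 0.
Positive root: v = −a·t_r + √((a·t_r)² + 2a·d) = −3.234 + √(10.459 + 229.32) = 12.2508 m/s.
12.2508 m/s ÷ 0.44704 = 27.404 mph.

Maximum speed ≈ 27.4 mph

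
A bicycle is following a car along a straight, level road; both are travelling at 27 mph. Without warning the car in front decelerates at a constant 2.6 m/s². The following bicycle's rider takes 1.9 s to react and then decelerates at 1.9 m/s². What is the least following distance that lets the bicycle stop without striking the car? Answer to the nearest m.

27 mph × 0.44704 = 12.0701 m/s.
Leader travels v²/(2a_L) = 145.687 / 5.200 = 28.017 m before stopping.
Follower covers v·t_r = 12.0701 × 1.9 = 22.933 m while reacting, then v²/(2a_F) = 145.687 / 3.800 = 38.339 m while braking, for a total of 22.933 + 38.339 = 61.272 m.
Since a_F ≤ a_L and the follower starts braking later, the follower is never slower than the leader, so the closest approach is when both have stopped.
Minimum gap = 61.272 − 28.017 = 33.255 m.

Minimum gap ≈ 33 m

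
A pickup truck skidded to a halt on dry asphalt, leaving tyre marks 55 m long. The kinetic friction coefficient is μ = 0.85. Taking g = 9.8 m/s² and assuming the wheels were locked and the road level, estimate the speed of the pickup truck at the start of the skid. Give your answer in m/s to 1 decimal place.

Deceleration a = μg = 0.85 × 9.8 = 8.330 m/s².
v = √(2a·d) = √(2 × 8.330 × 55) = √916.300 = 30.2704 m/s.

Initial speed ≈ 30.3 m/s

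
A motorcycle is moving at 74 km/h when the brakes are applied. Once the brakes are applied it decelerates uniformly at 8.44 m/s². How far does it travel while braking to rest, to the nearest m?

74 km/h ÷ 3.6 = 20.5556 m/s.
Braking distance = v²/(2a) = 20.5556² / (2 × 8.440) = 422.533 / 16.880 = 25.032 m.

Braking distance ≈ 25 m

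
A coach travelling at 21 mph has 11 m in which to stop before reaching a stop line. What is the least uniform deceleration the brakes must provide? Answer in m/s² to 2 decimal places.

Required deceleration ≈ 4.01 m/s²

21 mph × 0.44704 = 9.3878 m/s.
v² = 2a·d ⇒ a = v²/(2d) = 9.3878² / (2 × 11.000) = 88.131 / 22.000 = 4.0060 m/s².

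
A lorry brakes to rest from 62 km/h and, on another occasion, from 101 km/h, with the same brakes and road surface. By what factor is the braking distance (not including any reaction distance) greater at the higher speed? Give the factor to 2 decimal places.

Braking distance d = v²/(2a), so with a fixed, d ∝ v².
Factor = (101/62)² = 1.6290² = 2.6536.

Factor ≈ 2.65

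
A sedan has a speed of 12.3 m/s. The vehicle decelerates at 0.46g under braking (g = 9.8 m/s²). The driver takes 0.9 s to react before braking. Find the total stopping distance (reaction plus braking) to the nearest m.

Total stopping distance ≈ 28 m

a = 0.46 × 9.8 = 4.508 m/s².
Reaction distance = v·t_r = 12.3000 × 0.9 = 11.070 m.
Braking distance = v²/(2a) = 12.3000² / (2 × 4.508) = 151.290 / 9.016 = 16.780 m.
Total = 11.070 + 16.780 = 27.850 m.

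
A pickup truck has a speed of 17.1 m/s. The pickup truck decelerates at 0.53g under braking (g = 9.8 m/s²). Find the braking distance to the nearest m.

Braking distance ≈ 28 m

a = 0.53 × 9.8 = 5.194 m/s².
Braking distance = v²/(2a) = 17.1000² / (2 × 5.194) = 292.410 / 10.388 = 28.149 m.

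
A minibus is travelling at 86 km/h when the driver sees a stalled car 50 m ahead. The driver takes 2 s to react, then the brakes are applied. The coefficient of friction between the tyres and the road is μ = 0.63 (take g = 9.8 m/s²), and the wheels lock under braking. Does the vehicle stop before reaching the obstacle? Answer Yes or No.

No

86 km/h ÷ 3.6 = 23.8889 m/s.
a = μg = 0.63 × 9.8 = 6.174 m/s².
Reaction distance = 23.8889 × 2 = 47.778 m.
Braking distance = v²/(2a) = 570.680 / 12.348 = 46.216 m.
Total stopping distance = 47.778 + 46.216 = 93.994 m, vs 50 m available — it cannot stop in time and overshoots by 93.994 − 50 = 43.994 m.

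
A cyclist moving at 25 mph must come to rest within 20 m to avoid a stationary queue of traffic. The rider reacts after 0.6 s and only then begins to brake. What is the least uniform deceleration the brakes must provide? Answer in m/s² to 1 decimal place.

25 mph × 0.44704 = 11.1760 m/s.
Distance covered during reaction = 11.1760 × 0.6 = 6.706 m.
Distance available for braking: 20 − 6.706 = 13.294 m.
v² = 2a·d ⇒ a = v²/(2d) = 11.1760² / (2 × 13.294) = 124.903 / 26.588 = 4.6977 m/s².

Required deceleration ≈ 4.7 m/s²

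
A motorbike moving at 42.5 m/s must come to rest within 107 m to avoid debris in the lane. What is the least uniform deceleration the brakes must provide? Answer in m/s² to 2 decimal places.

Required deceleration ≈ 8.44 m/s²

v² = 2a·d ⇒ a = v²/(2d) = 42.5000² / (2 × 107.000) = 1806.250 / 214.000 = 8.4404 m/s².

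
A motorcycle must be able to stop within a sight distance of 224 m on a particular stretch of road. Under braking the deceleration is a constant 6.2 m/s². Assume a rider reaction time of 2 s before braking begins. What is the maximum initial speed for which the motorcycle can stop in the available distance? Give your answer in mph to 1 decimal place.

Stopping distance: v·t_r + v²/(2a) = 224 with t_r = 2 s and a = 6.200 m/s².
So v² + 24.800 v − 2777.60 = 0.
Positive root: v = −a·t_r + √((a·t_r)² + 2a·d) = −12.400 + √(153.760 + 2777.60) = 41.7420 m/s.
41.7420 m/s ÷ 0.44704 = 93.374 mph.

Maximum speed ≈ 93.4 mph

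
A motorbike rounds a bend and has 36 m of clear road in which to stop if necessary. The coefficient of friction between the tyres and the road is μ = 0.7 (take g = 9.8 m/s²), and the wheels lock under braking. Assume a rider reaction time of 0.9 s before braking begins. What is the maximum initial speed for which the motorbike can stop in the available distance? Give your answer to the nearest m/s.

Maximum speed ≈ 17 m/s

a = μg = 0.7 × 9.8 = 6.860 m/s².
Stopping distance: v·t_r + v²/(2a) = 36 with t_r = 0.9 s and a = 6.860 m/s².
So v² + 12.348 v − 493.92 = 0.
Positive root: v = −a·t_r + √((a·t_r)² + 2a·d) = −6.174 + √(38.118 + 493.92) = 16.8919 m/s.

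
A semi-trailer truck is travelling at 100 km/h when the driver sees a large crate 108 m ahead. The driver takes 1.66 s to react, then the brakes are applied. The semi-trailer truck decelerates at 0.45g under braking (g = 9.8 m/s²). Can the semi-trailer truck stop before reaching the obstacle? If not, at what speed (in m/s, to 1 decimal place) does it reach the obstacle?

No — it strikes the obstacle at 15.0 m/s

100 km/h ÷ 3.6 = 27.7778 m/s.
a = 0.45 × 9.8 = 4.410 m/s².
Reaction distance = 27.7778 × 1.66 = 46.111 m.
Braking distance needed to stop: v²/(2a) = 771.606 / 8.820 = 87.484 m, so total needed = 46.111 + 87.484 = 133.595 m > 108 m — it cannot stop.
Distance remaining when braking begins: 108 − 46.111 = 61.889 m.
v² = v₀² − 2a·d = 771.606 − 2 × 4.410 × 61.889 = 225.745 m²/s².
v = √225.745 = 15.025 m/s.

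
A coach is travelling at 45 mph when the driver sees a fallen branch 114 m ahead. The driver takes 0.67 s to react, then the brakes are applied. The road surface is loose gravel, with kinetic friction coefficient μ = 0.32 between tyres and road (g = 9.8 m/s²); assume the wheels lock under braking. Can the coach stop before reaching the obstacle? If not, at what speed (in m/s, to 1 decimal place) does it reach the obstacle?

45 mph × 0.44704 = 20.1168 m/s.
a = μg = 0.32 × 9.8 = 3.136 m/s².
Reaction distance = 20.1168 × 0.67 = 13.478 m.
Braking distance = v²/(2a) = 404.686 / 6.272 = 64.523 m.
Total stopping distance = 13.478 + 64.523 = 78.001 m, vs 114 m available — it stops with 114 − 78.001 = 35.999 m to spare.

Yes — it stops about 36.0 m short of the obstacle, so it never reaches it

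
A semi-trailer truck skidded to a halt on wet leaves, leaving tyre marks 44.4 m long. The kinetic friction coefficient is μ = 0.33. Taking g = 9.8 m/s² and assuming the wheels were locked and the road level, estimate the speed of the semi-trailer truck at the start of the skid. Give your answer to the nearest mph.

Deceleration a = μg = 0.33 × 9.8 = 3.234 m/s².
v = √(2a·d) = √(2 × 3.234 × 44.4) = √287.179 = 16.9464 m/s.
= 16.9464 ÷ 0.44704 = 37.908 mph.

Initial speed ≈ 38 mph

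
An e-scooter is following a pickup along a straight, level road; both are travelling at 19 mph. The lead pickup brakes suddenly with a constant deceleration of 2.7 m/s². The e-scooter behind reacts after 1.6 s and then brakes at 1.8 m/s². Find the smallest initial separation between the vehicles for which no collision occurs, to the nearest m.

Minimum gap ≈ 20 m

19 mph × 0.44704 = 8.4938 m/s.
Leader travels v²/(2a_L) = 72.145 / 5.400 = 13.360 m before stopping.
Follower covers v·t_r = 8.4938 × 1.6 = 13.590 m while reacting, then v²/(2a_F) = 72.145 / 3.600 = 20.040 m while braking, for a total of 13.590 + 20.040 = 33.630 m.
Since a_F ≤ a_L and the follower starts braking later, the follower is never slower than the leader, so the closest approach is when both have stopped.
Minimum gap = 33.630 − 13.360 = 20.270 m.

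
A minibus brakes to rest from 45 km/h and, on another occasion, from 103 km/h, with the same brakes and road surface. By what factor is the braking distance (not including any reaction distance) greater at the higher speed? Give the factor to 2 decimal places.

Factor ≈ 5.24

Braking distance d = v²/(2a), so with a fixed, d ∝ v².
Factor = (103/45)² = 2.2889² = 5.2391.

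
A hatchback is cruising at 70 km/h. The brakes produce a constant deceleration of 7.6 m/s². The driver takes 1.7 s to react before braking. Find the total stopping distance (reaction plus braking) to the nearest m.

Total stopping distance ≈ 58 m

70 km/h ÷ 3.6 = 19.4444 m/s.
Reaction distance = v·t_r = 19.4444 × 1.7 = 33.055 m.
Braking distance = v²/(2a) = 19.4444² / (2 × 7.600) = 378.085 / 15.200 = 24.874 m.
Total = 33.055 + 24.874 = 57.929 m.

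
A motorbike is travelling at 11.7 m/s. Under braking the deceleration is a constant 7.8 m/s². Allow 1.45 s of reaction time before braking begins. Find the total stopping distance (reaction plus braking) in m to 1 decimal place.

Reaction distance = v·t_r = 11.7000 × 1.45 = 16.965 m.
Braking distance = v²/(2a) = 11.7000² / (2 × 7.800) = 136.890 / 15.600 = 8.775 m.
Total = 16.965 + 8.775 = 25.740 m.

Total stopping distance ≈ 25.7 m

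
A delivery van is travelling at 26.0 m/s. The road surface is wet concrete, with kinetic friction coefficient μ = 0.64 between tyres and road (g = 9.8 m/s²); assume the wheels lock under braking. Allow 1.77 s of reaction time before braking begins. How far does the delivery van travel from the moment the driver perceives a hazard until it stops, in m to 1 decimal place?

Total stopping distance ≈ 99.9 m

a = μg = 0.64 × 9.8 = 6.272 m/s².
Reaction distance = v·t_r = 26.0000 × 1.77 = 46.020 m.
Braking distance = v²/(2a) = 26.0000² / (2 × 6.272) = 676.000 / 12.544 = 53.890 m.
Total = 46.020 + 53.890 = 99.910 m.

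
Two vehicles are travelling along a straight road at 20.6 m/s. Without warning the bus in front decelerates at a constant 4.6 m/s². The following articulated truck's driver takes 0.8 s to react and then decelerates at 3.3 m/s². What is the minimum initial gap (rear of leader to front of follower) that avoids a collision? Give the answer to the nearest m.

Minimum gap ≈ 35 m

Leader travels v²/(2a_L) = 424.360 / 9.200 = 46.126 m before stopping.
Follower covers v·t_r = 20.6000 × 0.8 = 16.480 m while reacting, then v²/(2a_F) = 424.360 / 6.600 = 64.297 m while braking, for a total of 16.480 + 64.297 = 80.777 m.
Since a_F ≤ a_L and the follower starts braking later, the follower is never slower than the leader, so the closest approach is when both have stopped.
Minimum gap = 80.777 − 46.126 = 34.651 m.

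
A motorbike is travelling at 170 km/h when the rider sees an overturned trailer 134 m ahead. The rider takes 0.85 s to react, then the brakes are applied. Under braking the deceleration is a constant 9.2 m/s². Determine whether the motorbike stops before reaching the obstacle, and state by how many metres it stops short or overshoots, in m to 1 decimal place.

No — it overshoots by 27.3 m

170 km/h ÷ 3.6 = 47.2222 m/s.
Reaction distance = 47.2222 × 0.85 = 40.139 m.
Braking distance = v²/(2a) = 2229.936 / 18.400 = 121.192 m.
Total stopping distance = 40.139 + 121.192 = 161.331 m, vs 134 m available — it cannot stop in time and overshoots by 161.331 − 134 = 27.331 m.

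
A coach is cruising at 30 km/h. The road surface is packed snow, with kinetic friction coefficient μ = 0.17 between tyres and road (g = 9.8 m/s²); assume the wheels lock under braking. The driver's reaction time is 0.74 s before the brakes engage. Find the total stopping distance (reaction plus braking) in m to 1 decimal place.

30 km/h ÷ 3.6 = 8.3333 m/s.
a = μg = 0.17 × 9.8 = 1.666 m/s².
Reaction distance = v·t_r = 8.3333 × 0.74 = 6.167 m.
Braking distance = v²/(2a) = 8.3333² / (2 × 1.666) = 69.444 / 3.332 = 20.842 m.
Total = 6.167 + 20.842 = 27.009 m.

Total stopping distance ≈ 27.0 m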